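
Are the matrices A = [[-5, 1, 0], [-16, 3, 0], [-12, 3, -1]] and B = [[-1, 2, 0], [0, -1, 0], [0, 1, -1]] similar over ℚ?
Yes.

Two matrices over a field are similar if and only if they have the same invariant factors.

Both A and B have characteristic polynomial (x + 1)^3 and minimal polynomial (x + 1)^2. Computing further, both have invariant factors x + 1, (x + 1)^2. Hence A and B are similar.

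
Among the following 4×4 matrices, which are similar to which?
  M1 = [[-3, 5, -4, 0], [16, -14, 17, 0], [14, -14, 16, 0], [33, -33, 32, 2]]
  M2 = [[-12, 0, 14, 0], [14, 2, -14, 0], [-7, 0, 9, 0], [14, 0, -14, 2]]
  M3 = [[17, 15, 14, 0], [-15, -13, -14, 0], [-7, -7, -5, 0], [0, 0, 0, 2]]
2 classes: {M1, M3}, {M2}

Characteristic polynomials: χ_{M1} = (x - 2)^3(x + 5), χ_{M2} = (x - 2)^3(x + 5), χ_{M3} = (x - 2)^3(x + 5).

{M1, M3}: invariant factors x - 2, (x - 2)^2(x + 5).

{M2}: invariant factors x - 2, x - 2, (x - 2)(x + 5).

Matrices are similar if and only if their invariant-factor lists agree; the partition into similarity classes is {M1, M3}, {M2}.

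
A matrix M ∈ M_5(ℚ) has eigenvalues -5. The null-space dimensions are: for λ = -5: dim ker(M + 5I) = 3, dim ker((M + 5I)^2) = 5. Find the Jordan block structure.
λ = -5: successive nullity increments [3, 2] count blocks of size ≥ k; block sizes are [2, 2, 1].

Jordan blocks: (-5, 2), (-5, 2), (-5, 1)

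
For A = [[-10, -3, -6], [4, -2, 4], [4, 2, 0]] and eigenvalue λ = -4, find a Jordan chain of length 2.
v_1 = [[3, -1, -2]]^T, v_2 = [[-3, 2, 2]]^T

We seek v_1 ∈ ker((A + 4I)^2) \ ker(A + 4I), then set v_{i+1} = (A + 4I) v_i.

One such chain is v_1 = [[3, -1, -2]]^T, v_2 = [[-3, 2, 2]]^T. Check: (A + 4I) v_2 = [[0, 0, 0]]^T = 0.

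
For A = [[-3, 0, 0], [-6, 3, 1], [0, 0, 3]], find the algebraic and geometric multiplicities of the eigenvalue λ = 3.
algebraic multiplicity 2, geometric multiplicity 1

The characteristic polynomial is (x - 3)^2(x + 3), so the factor x - 3 appears with exponent 2: the algebraic multiplicity is 2.

rank(A - 3I) = 2, so the eigenspace has dimension 3 - 2 = 1: the geometric multiplicity is 1.

Since 1 < 2, A is not diagonalizable.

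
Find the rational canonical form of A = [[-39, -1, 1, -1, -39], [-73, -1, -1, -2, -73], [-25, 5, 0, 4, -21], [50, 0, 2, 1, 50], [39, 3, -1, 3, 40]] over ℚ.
The invariant factors of A (the non-unit diagonal entries of the Smith normal form of xI - A over ℚ[x]) are (x + 1)(x^2 - x + 4)^2, each dividing the next. The characteristic polynomial is their product, (x + 1)(x^2 - x + 4)^2.

The rational canonical form is the block-diagonal matrix of companion matrices C(f_i):
R = [[0, 0, 0, 0, -16], [1, 0, 0, 0, -8], [0, 1, 0, 0, -1], [0, 0, 1, 0, -7], [0, 0, 0, 1, 1]].

Note the characteristic polynomial does not split into linear factors over ℚ, so A has no Jordan form over ℚ; the rational canonical form exists over any field.

R = [[0, 0, 0, 0, -16], [1, 0, 0, 0, -8], [0, 1, 0, 0, -1], [0, 0, 1, 0, -7], [0, 0, 0, 1, 1]]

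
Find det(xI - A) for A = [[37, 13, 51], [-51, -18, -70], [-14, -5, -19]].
χ_A(x) = x^3

xI - A = [[x - 37, -13, -51], [51, x + 18, 70], [14, 5, x + 19]].

Expanding det(xI - A) along the first row:
det(xI - A) = + (x - 37)·det([[x + 18, 70], [5, x + 19]]) - (-13)·det([[51, 70], [14, x + 19]]) + (-51)·det([[51, x + 18], [14, 5]]).

Evaluating gives χ_A(x) = x^3.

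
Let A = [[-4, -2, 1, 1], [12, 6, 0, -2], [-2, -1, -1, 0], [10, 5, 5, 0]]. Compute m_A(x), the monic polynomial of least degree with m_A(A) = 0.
The characteristic polynomial factors as x^3(x - 1). The minimal polynomial is ∏(x - λ)^{k_λ} where k_λ is the size of the largest Jordan block at λ.

For λ = 0: rank(A) = 2, and the largest Jordan block has size 2 (the smallest k with rank(A^k) = rank(A^(k+1))).
For λ = 1: rank(A - I) = 3, and the largest Jordan block has size 1 (the smallest k with rank((A - I)^k) = rank((A - I)^(k+1))).

So m_A(x) = x^2(x - 1).

m_A(x) = x^2(x - 1)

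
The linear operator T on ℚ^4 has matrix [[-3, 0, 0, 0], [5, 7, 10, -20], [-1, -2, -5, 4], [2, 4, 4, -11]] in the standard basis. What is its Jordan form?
J = [[-3, 1, 0, 0], [0, -3, 0, 0], [0, 0, -3, 0], [0, 0, 0, -3]]

The characteristic polynomial is det(xI - A) = (x + 3)^4, so the eigenvalues are -3 (algebraic multiplicity 4).

For λ = -3: rank(A + 3I) = 1, rank((A + 3I)^2) = 0. The eigenspace has dimension 4 - 1 = 3, so there are 3 Jordan blocks; the rank sequence gives block sizes [2, 1, 1].

Assembling the blocks gives the Jordan form J above.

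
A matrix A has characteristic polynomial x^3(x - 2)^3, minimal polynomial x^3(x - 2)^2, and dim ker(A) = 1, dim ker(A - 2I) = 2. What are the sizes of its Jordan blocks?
Jordan blocks: (0, 3), (2, 2), (2, 1)

λ = 0: algebraic multiplicity 3 (exponent in χ_A), largest block size 3 (exponent in m_A), 1 block (geometric multiplicity). This forces block sizes [3].
λ = 2: algebraic multiplicity 3 (exponent in χ_A), largest block size 2 (exponent in m_A), 2 blocks (geometric multiplicity). These force block sizes [2, 1].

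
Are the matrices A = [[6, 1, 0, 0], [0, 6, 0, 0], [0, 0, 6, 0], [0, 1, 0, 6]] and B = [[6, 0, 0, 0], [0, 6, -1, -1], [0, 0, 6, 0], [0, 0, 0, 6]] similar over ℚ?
Two matrices over a field are similar if and only if they have the same invariant factors.

Both A and B have characteristic polynomial (x - 6)^4 and minimal polynomial (x - 6)^2. Computing further, both have invariant factors x - 6, x - 6, (x - 6)^2. Hence A and B are similar.

Yes.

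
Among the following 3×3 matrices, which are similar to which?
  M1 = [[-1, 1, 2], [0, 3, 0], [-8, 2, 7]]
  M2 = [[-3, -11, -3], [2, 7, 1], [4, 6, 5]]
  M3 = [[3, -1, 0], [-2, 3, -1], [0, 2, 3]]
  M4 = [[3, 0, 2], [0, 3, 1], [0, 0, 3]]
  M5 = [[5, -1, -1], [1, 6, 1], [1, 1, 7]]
Characteristic polynomials: χ_{M1} = (x - 3)^3, χ_{M2} = (x - 3)^3, χ_{M3} = (x - 3)^3, χ_{M4} = (x - 3)^3, χ_{M5} = (x - 6)^3.

{M1, M4}: invariant factors x - 3, (x - 3)^2.

{M2, M3}: invariant factors (x - 3)^3.

{M5}: invariant factors (x - 6)^3.

Matrices are similar if and only if their invariant-factor lists agree; the partition into similarity classes is {M1, M4}, {M2, M3}, {M5}.

3 classes: {M1, M4}, {M2, M3}, {M5}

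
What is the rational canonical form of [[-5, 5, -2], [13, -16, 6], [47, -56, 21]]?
The invariant factors of A (the non-unit diagonal entries of the Smith normal form of xI - A over ℚ[x]) are x^3 + 4x + 3, each dividing the next. The characteristic polynomial is their product, x^3 + 4x + 3.

The rational canonical form is the block-diagonal matrix of companion matrices C(f_i):
R = [[0, 0, -3], [1, 0, -4], [0, 1, 0]].

Note the characteristic polynomial does not split into linear factors over ℚ, so A has no Jordan form over ℚ; the rational canonical form exists over any field.

R = [[0, 0, -3], [1, 0, -4], [0, 1, 0]]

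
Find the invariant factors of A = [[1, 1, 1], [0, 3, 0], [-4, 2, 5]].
The Jordan structure of A has elementary divisors (x - 3)^2, (x - 3). Arranging the block sizes at each eigenvalue in decreasing order and taking row products gives the invariant factors.

Invariant factors (smallest first, each dividing the next): x - 3, (x - 3)^2.

Check: the last factor (x - 3)^2 is the minimal polynomial, and the product (x - 3)^3 is the characteristic polynomial.

x - 3, (x - 3)^2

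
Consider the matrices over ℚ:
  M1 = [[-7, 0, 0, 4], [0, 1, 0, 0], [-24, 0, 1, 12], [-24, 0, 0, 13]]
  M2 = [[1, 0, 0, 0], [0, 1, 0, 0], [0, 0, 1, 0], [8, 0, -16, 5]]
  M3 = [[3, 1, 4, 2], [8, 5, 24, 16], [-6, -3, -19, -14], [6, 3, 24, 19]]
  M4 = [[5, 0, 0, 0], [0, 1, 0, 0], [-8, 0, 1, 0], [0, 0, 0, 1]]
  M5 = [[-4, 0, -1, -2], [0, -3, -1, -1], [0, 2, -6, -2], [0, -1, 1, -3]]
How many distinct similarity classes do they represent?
Characteristic polynomials: χ_{M1} = (x - 5)(x - 1)^3, χ_{M2} = (x - 5)(x - 1)^3, χ_{M3} = (x - 5)(x - 1)^3, χ_{M4} = (x - 5)(x - 1)^3, χ_{M5} = (x + 4)^4.

{M1, M2, M4}: invariant factors x - 1, x - 1, (x - 5)(x - 1).

{M3}: invariant factors x - 1, (x - 5)(x - 1)^2.

{M5}: invariant factors (x + 4)^2, (x + 4)^2.

Matrices are similar if and only if their invariant-factor lists agree; the partition into similarity classes is {M1, M2, M4}, {M3}, {M5}.

3 classes: {M1, M2, M4}, {M3}, {M5}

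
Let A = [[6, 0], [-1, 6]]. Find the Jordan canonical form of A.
J = [[6, 1], [0, 6]]

The characteristic polynomial is det(xI - A) = (x - 6)^2, so the eigenvalues are 6 (algebraic multiplicity 2).

For λ = 6: rank(A - 6I) = 1, rank((A - 6I)^2) = 0. The eigenspace has dimension 2 - 1 = 1, so there is 1 Jordan block; the rank sequence gives block sizes [2].

Assembling the blocks gives the Jordan form J above.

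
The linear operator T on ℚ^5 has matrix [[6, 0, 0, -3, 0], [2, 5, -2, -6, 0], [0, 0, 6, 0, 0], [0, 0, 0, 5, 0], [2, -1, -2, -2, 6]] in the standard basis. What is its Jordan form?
J = [[5, 0, 0, 0, 0], [0, 5, 0, 0, 0], [0, 0, 6, 0, 0], [0, 0, 0, 6, 0], [0, 0, 0, 0, 6]]

The characteristic polynomial is det(xI - A) = (x - 6)^3(x - 5)^2, so the eigenvalues are 5 (algebraic multiplicity 2), 6 (algebraic multiplicity 3).

For λ = 5: rank(A - 5I) = 3. The eigenspace has dimension 5 - 3 = 2, so there are 2 Jordan blocks; the rank sequence gives block sizes [1, 1].

For λ = 6: rank(A - 6I) = 2. The eigenspace has dimension 5 - 2 = 3, so there are 3 Jordan blocks; the rank sequence gives block sizes [1, 1, 1].

Assembling the blocks gives the Jordan form J above.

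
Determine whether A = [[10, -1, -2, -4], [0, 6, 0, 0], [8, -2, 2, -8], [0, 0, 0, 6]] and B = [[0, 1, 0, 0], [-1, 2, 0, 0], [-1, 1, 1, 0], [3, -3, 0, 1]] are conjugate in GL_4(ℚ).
No.

trace(A) = 24 but trace(B) = 4. The trace is a similarity invariant, so A and B are not similar.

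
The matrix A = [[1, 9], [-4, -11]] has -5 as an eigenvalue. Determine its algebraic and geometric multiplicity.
algebraic multiplicity 2, geometric multiplicity 1

The characteristic polynomial is (x + 5)^2, so the factor x + 5 appears with exponent 2: the algebraic multiplicity is 2.

rank(A + 5I) = 1, so the eigenspace has dimension 2 - 1 = 1: the geometric multiplicity is 1.

Since 1 < 2, A is not diagonalizable.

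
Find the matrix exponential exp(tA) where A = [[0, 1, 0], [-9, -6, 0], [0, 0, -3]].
A has Jordan form J = [[-3, 1, 0], [0, -3, 0], [0, 0, -3]] with A = PJP^{-1}, so e^{tA} = P e^{tJ} P^{-1}.

For a Jordan block J_k(λ), e^{tJ_k(λ)} = e^{λt} · (I + tN + t^2 N^2/2! + ... + t^{k-1} N^{k-1}/(k-1)!) where N is the nilpotent superdiagonal part.

Assembling the blocks and conjugating back gives the entries of e^{tA} as shown above.

e^{tA} = [[(3*t + 1)*e^{-3*t}, t*e^{-3*t}, 0], [-9*t*e^{-3*t}, (1 - 3*t)*e^{-3*t}, 0], [0, 0, e^{-3*t}]]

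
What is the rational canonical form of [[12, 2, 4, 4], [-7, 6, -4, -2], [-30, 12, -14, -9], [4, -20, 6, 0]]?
R = [[0, 2, 0, 0], [1, 2, 0, 0], [0, 0, 0, 2], [0, 0, 1, 2]]

The invariant factors of A (the non-unit diagonal entries of the Smith normal form of xI - A over ℚ[x]) are x^2 - 2x - 2, x^2 - 2x - 2, each dividing the next. The characteristic polynomial is their product, (x^2 - 2x - 2)^2.

The rational canonical form is the block-diagonal matrix of companion matrices C(f_i):
R = [[0, 2, 0, 0], [1, 2, 0, 0], [0, 0, 0, 2], [0, 0, 1, 2]].

Note the characteristic polynomial does not split into linear factors over ℚ, so A has no Jordan form over ℚ; the rational canonical form exists over any field.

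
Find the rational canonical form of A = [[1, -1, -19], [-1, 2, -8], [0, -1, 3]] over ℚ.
R = [[0, 0, -24], [1, 0, -2], [0, 1, 6]]

The invariant factors of A (the non-unit diagonal entries of the Smith normal form of xI - A over ℚ[x]) are (x - 4)(x^2 - 2x - 6), each dividing the next. The characteristic polynomial is their product, (x - 4)(x^2 - 2x - 6).

The rational canonical form is the block-diagonal matrix of companion matrices C(f_i):
R = [[0, 0, -24], [1, 0, -2], [0, 1, 6]].

Note the characteristic polynomial does not split into linear factors over ℚ, so A has no Jordan form over ℚ; the rational canonical form exists over any field.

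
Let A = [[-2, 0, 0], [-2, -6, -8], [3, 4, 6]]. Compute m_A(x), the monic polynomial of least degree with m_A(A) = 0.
m_A(x) = (x - 2)(x + 2)^2

The characteristic polynomial factors as (x - 2)(x + 2)^2. The minimal polynomial is ∏(x - λ)^{k_λ} where k_λ is the size of the largest Jordan block at λ.

For λ = -2: rank(A + 2I) = 2, and the largest Jordan block has size 2 (the smallest k with rank((A + 2I)^k) = rank((A + 2I)^(k+1))).
For λ = 2: rank(A - 2I) = 2, and the largest Jordan block has size 1 (the smallest k with rank((A - 2I)^k) = rank((A - 2I)^(k+1))).

So m_A(x) = (x - 2)(x + 2)^2.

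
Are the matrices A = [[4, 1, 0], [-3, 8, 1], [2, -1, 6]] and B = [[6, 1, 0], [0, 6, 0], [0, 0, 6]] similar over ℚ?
Both have characteristic polynomial (x - 6)^3, but the minimal polynomial of A is (x - 6)^3 while the minimal polynomial of B is (x - 6)^2. The minimal polynomial is a similarity invariant, so A and B are not similar.

No.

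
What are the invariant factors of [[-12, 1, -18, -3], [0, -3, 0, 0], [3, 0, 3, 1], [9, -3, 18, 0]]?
The Jordan structure of A has elementary divisors (x + 3)^2, (x + 3)^2. Arranging the block sizes at each eigenvalue in decreasing order and taking row products gives the invariant factors.

Invariant factors (smallest first, each dividing the next): (x + 3)^2, (x + 3)^2.

Check: the last factor (x + 3)^2 is the minimal polynomial, and the product (x + 3)^4 is the characteristic polynomial.

(x + 3)^2, (x + 3)^2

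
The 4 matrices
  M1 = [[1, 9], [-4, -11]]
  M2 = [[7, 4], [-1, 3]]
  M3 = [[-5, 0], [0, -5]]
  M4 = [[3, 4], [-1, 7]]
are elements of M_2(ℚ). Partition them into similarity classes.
Characteristic polynomials: χ_{M1} = (x + 5)^2, χ_{M2} = (x - 5)^2, χ_{M3} = (x + 5)^2, χ_{M4} = (x - 5)^2.

{M1}: invariant factors (x + 5)^2.

{M2, M4}: invariant factors (x - 5)^2.

{M3}: invariant factors x + 5, x + 5.

Matrices are similar if and only if their invariant-factor lists agree; the partition into similarity classes is {M1}, {M2, M4}, {M3}.

3 classes: {M1}, {M2, M4}, {M3}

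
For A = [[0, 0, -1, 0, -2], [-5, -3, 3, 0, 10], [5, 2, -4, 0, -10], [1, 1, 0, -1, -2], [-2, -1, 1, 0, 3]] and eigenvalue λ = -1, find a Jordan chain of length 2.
v_1 = [[0, 3, -2, -1, 1]]^T, v_2 = [[0, -2, 2, 1, -1]]^T

We seek v_1 ∈ ker((A + I)^2) \ ker(A + I), then set v_{i+1} = (A + I) v_i.

One such chain is v_1 = [[0, 3, -2, -1, 1]]^T, v_2 = [[0, -2, 2, 1, -1]]^T. Check: (A + I) v_2 = [[0, 0, 0, 0, 0]]^T = 0.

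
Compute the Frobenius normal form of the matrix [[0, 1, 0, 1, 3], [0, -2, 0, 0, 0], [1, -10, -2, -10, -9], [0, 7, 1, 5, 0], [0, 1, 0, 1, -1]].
The invariant factors of A (the non-unit diagonal entries of the Smith normal form of xI - A over ℚ[x]) are x + 2, (x - 2)(x - 1)^2(x + 2), each dividing the next. The characteristic polynomial is their product, (x - 2)(x - 1)^2(x + 2)^2.

The rational canonical form is the block-diagonal matrix of companion matrices C(f_i):
R = [[-2, 0, 0, 0, 0], [0, 0, 0, 0, 4], [0, 1, 0, 0, -8], [0, 0, 1, 0, 3], [0, 0, 0, 1, 2]].

R = [[-2, 0, 0, 0, 0], [0, 0, 0, 0, 4], [0, 1, 0, 0, -8], [0, 0, 1, 0, 3], [0, 0, 0, 1, 2]]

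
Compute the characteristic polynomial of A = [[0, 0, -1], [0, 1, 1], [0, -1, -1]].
xI - A = [[x, 0, 1], [0, x - 1, -1], [0, 1, x + 1]].

Expanding det(xI - A) along the first row:
det(xI - A) = + (x)·det([[x - 1, -1], [1, x + 1]]) - (0)·det([[0, -1], [0, x + 1]]) + (1)·det([[0, x - 1], [0, 1]]).

Evaluating gives χ_A(x) = x^3.

χ_A(x) = x^3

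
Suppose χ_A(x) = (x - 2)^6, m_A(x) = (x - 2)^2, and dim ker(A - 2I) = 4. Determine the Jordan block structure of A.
λ = 2: algebraic multiplicity 6 (exponent in χ_A), largest block size 2 (exponent in m_A), 4 blocks (geometric multiplicity). These force block sizes [2, 2, 1, 1].

Jordan blocks: (2, 2), (2, 2), (2, 1), (2, 1)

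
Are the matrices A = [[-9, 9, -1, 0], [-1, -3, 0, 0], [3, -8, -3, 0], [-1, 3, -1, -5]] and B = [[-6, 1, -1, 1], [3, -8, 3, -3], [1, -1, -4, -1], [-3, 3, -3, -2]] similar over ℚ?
No.

Both have characteristic polynomial (x + 5)^4, but the minimal polynomial of A is (x + 5)^3 while the minimal polynomial of B is (x + 5)^2. The minimal polynomial is a similarity invariant, so A and B are not similar.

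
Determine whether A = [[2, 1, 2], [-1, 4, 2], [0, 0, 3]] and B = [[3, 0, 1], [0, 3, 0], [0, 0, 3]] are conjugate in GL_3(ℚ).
Two matrices over a field are similar if and only if they have the same invariant factors.

Both A and B have characteristic polynomial (x - 3)^3 and minimal polynomial (x - 3)^2. Computing further, both have invariant factors x - 3, (x - 3)^2. Hence A and B are similar.

Yes.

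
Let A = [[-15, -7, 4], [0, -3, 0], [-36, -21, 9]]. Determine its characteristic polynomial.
xI - A = [[x + 15, 7, -4], [0, x + 3, 0], [36, 21, x - 9]].

Expanding det(xI - A) along the first row:
det(xI - A) = + (x + 15)·det([[x + 3, 0], [21, x - 9]]) - (7)·det([[0, 0], [36, x - 9]]) + (-4)·det([[0, x + 3], [36, 21]]).

Evaluating gives χ_A(x) = x^3 + 9x^2 + 27x + 27 = (x + 3)^3.

χ_A(x) = (x + 3)^3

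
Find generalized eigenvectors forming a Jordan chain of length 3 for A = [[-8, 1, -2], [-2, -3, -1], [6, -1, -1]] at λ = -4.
We seek v_1 ∈ ker((A + 4I)^3) \ ker((A + 4I)^2), then set v_{i+1} = (A + 4I) v_i.

One such chain is v_1 = [[-3, 0, 5]]^T, v_2 = [[2, 1, -3]]^T, v_3 = [[-1, 0, 2]]^T. Check: (A + 4I) v_3 = [[0, 0, 0]]^T = 0.

v_1 = [[-3, 0, 5]]^T, v_2 = [[2, 1, -3]]^T, v_3 = [[-1, 0, 2]]^T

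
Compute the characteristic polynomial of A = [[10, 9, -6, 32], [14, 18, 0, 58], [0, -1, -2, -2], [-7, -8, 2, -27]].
χ_A(x) = x^2(x - 3)(x + 4)

xI - A = [[x - 10, -9, 6, -32], [-14, x - 18, 0, -58], [0, 1, x + 2, 2], [7, 8, -2, x + 27]].

Expanding det(xI - A) along the first row:
det(xI - A) = + (x - 10)·det([[x - 18, 0, -58], [1, x + 2, 2], [8, -2, x + 27]]) - (-9)·det([[-14, 0, -58], [0, x + 2, 2], [7, -2, x + 27]]) + (6)·det([[-14, x - 18, -58], [0, 1, 2], [7, 8, x + 27]]) - (-32)·det([[-14, x - 18, 0], [0, 1, x + 2], [7, 8, -2]]).

Evaluating gives χ_A(x) = x^4 + x^3 - 12x^2 = x^2(x - 3)(x + 4).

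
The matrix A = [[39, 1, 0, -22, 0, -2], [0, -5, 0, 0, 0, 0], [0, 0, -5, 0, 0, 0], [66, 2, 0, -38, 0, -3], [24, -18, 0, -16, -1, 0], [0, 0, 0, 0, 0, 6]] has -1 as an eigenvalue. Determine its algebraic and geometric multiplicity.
The characteristic polynomial is (x - 6)^2(x + 1)(x + 5)^3, so the factor x + 1 appears with exponent 1: the algebraic multiplicity is 1.

rank(A + I) = 5, so the eigenspace has dimension 6 - 5 = 1: the geometric multiplicity is 1.

algebraic multiplicity 1, geometric multiplicity 1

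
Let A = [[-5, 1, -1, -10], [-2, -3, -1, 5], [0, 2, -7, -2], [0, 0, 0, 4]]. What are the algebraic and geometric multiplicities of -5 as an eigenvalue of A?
The characteristic polynomial is (x - 4)(x + 5)^3, so the factor x + 5 appears with exponent 3: the algebraic multiplicity is 3.

rank(A + 5I) = 3, so the eigenspace has dimension 4 - 3 = 1: the geometric multiplicity is 1.

Since 1 < 3, A is not diagonalizable.

algebraic multiplicity 3, geometric multiplicity 1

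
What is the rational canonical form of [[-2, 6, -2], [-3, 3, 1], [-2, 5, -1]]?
R = [[0, 0, 4], [1, 0, -2], [0, 1, 0]]

The invariant factors of A (the non-unit diagonal entries of the Smith normal form of xI - A over ℚ[x]) are x^3 + 2x - 4, each dividing the next. The characteristic polynomial is their product, x^3 + 2x - 4.

The rational canonical form is the block-diagonal matrix of companion matrices C(f_i):
R = [[0, 0, 4], [1, 0, -2], [0, 1, 0]].

Note the characteristic polynomial does not split into linear factors over ℚ, so A has no Jordan form over ℚ; the rational canonical form exists over any field.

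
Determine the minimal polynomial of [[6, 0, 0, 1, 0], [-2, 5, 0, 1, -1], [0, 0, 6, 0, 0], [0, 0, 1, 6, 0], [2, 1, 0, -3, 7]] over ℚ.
m_A(x) = (x - 6)^3

The characteristic polynomial factors as (x - 6)^5. The minimal polynomial is ∏(x - λ)^{k_λ} where k_λ is the size of the largest Jordan block at λ.

For λ = 6: rank(A - 6I) = 3, and the largest Jordan block has size 3 (the smallest k with rank((A - 6I)^k) = rank((A - 6I)^(k+1))).

So m_A(x) = (x - 6)^3.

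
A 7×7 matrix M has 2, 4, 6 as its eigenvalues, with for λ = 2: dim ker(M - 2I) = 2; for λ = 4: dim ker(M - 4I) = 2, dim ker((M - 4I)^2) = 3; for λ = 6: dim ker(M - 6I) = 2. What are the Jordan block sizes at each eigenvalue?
λ = 2: successive nullity increments [2] count blocks of size ≥ k; block sizes are [1, 1].
λ = 4: successive nullity increments [2, 1] count blocks of size ≥ k; block sizes are [2, 1].
λ = 6: successive nullity increments [2] count blocks of size ≥ k; block sizes are [1, 1].

Jordan blocks: (2, 1), (2, 1), (4, 2), (4, 1), (6, 1), (6, 1)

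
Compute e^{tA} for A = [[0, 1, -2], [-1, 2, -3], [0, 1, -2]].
A has Jordan form J = [[0, 1, 0], [0, 0, 1], [0, 0, 0]] with A = PJP^{-1}, so e^{tA} = P e^{tJ} P^{-1}.

For a Jordan block J_k(λ), e^{tJ_k(λ)} = e^{λt} · (I + tN + t^2 N^2/2! + ... + t^{k-1} N^{k-1}/(k-1)!) where N is the nilpotent superdiagonal part.

Assembling the blocks and conjugating back gives the entries of e^{tA} as shown above.

e^{tA} = [[1 - t^2/2, t, t*(t - 4)/2], [t*(-t - 1), 2*t + 1, t*(t - 3)], [-t^2/2, t, t^2/2 - 2*t + 1]]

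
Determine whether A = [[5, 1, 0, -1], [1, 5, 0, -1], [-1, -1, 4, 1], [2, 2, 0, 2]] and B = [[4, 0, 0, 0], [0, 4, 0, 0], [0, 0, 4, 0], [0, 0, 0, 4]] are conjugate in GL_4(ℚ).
No.

Both have characteristic polynomial (x - 4)^4, but the minimal polynomial of A is (x - 4)^2 while the minimal polynomial of B is x - 4. The minimal polynomial is a similarity invariant, so A and B are not similar.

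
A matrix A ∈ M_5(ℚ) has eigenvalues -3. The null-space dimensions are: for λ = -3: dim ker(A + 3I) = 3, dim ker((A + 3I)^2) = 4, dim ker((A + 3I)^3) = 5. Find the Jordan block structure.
Jordan blocks: (-3, 3), (-3, 1), (-3, 1)

λ = -3: successive nullity increments [3, 1, 1] count blocks of size ≥ k; block sizes are [3, 1, 1].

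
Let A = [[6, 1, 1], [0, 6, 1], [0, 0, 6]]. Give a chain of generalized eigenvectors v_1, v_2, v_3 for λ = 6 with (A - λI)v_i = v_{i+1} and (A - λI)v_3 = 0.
We seek v_1 ∈ ker((A - 6I)^3) \ ker((A - 6I)^2), then set v_{i+1} = (A - 6I) v_i.

One such chain is v_1 = [[0, 0, 1]]^T, v_2 = [[1, 1, 0]]^T, v_3 = [[1, 0, 0]]^T. Check: (A - 6I) v_3 = [[0, 0, 0]]^T = 0.

v_1 = [[0, 0, 1]]^T, v_2 = [[1, 1, 0]]^T, v_3 = [[1, 0, 0]]^T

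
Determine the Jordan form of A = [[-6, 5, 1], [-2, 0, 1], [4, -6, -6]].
J = [[-4, 1, 0], [0, -4, 1], [0, 0, -4]]

The characteristic polynomial is det(xI - A) = (x + 4)^3, so the eigenvalues are -4 (algebraic multiplicity 3).

For λ = -4: rank(A + 4I) = 2, rank((A + 4I)^2) = 1, rank((A + 4I)^3) = 0. The eigenspace has dimension 3 - 2 = 1, so there is 1 Jordan block; the rank sequence gives block sizes [3].

Assembling the blocks gives the Jordan form J above.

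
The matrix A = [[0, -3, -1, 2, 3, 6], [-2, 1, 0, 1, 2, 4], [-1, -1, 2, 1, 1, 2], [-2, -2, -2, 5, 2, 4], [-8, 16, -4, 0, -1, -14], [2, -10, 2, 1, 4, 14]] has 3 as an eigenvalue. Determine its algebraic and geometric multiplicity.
algebraic multiplicity 5, geometric multiplicity 3

The characteristic polynomial is (x - 6)(x - 3)^5, so the factor x - 3 appears with exponent 5: the algebraic multiplicity is 5.

rank(A - 3I) = 3, so the eigenspace has dimension 6 - 3 = 3: the geometric multiplicity is 3.

Since 3 < 5, A is not diagonalizable.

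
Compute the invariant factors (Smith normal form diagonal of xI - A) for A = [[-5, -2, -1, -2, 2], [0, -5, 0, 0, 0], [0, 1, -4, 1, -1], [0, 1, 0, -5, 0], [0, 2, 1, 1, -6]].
The Jordan structure of A has elementary divisors (x + 5)^3, (x + 5)^2. Arranging the block sizes at each eigenvalue in decreasing order and taking row products gives the invariant factors.

Invariant factors (smallest first, each dividing the next): (x + 5)^2, (x + 5)^3.

Check: the last factor (x + 5)^3 is the minimal polynomial, and the product (x + 5)^5 is the characteristic polynomial.

(x + 5)^2, (x + 5)^3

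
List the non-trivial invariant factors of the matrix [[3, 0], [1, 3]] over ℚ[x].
The Jordan structure of A has elementary divisors (x - 3)^2. Arranging the block sizes at each eigenvalue in decreasing order and taking row products gives the invariant factors.

Invariant factors (smallest first, each dividing the next): (x - 3)^2.

Check: the last factor (x - 3)^2 is the minimal polynomial, and the product (x - 3)^2 is the characteristic polynomial.

(x - 3)^2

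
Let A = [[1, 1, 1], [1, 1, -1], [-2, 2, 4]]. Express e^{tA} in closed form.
e^{tA} = [[(1 - t)*e^{2*t}, t*e^{2*t}, t*e^{2*t}], [t*e^{2*t}, (1 - t)*e^{2*t}, -t*e^{2*t}], [-2*t*e^{2*t}, 2*t*e^{2*t}, (2*t + 1)*e^{2*t}]]

A has Jordan form J = [[2, 1, 0], [0, 2, 0], [0, 0, 2]] with A = PJP^{-1}, so e^{tA} = P e^{tJ} P^{-1}.

For a Jordan block J_k(λ), e^{tJ_k(λ)} = e^{λt} · (I + tN + t^2 N^2/2! + ... + t^{k-1} N^{k-1}/(k-1)!) where N is the nilpotent superdiagonal part.

Assembling the blocks and conjugating back gives the entries of e^{tA} as shown above.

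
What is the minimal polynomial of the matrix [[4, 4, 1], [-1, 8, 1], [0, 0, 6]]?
m_A(x) = (x - 6)^3

The characteristic polynomial factors as (x - 6)^3. The minimal polynomial is ∏(x - λ)^{k_λ} where k_λ is the size of the largest Jordan block at λ.

For λ = 6: rank(A - 6I) = 2, and the largest Jordan block has size 3 (the smallest k with rank((A - 6I)^k) = rank((A - 6I)^(k+1))).

So m_A(x) = (x - 6)^3.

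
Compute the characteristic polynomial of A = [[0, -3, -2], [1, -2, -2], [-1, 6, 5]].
χ_A(x) = (x - 1)^3

xI - A = [[x, 3, 2], [-1, x + 2, 2], [1, -6, x - 5]].

Expanding det(xI - A) along the first row:
det(xI - A) = + (x)·det([[x + 2, 2], [-6, x - 5]]) - (3)·det([[-1, 2], [1, x - 5]]) + (2)·det([[-1, x + 2], [1, -6]]).

Evaluating gives χ_A(x) = x^3 - 3x^2 + 3x - 1 = (x - 1)^3.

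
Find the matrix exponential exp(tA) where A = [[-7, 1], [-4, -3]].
A has Jordan form J = [[-5, 1], [0, -5]] with A = PJP^{-1}, so e^{tA} = P e^{tJ} P^{-1}.

For a Jordan block J_k(λ), e^{tJ_k(λ)} = e^{λt} · (I + tN + t^2 N^2/2! + ... + t^{k-1} N^{k-1}/(k-1)!) where N is the nilpotent superdiagonal part.

Assembling the blocks and conjugating back gives the entries of e^{tA} as shown above.

e^{tA} = [[(1 - 2*t)*e^{-5*t}, t*e^{-5*t}], [-4*t*e^{-5*t}, (2*t + 1)*e^{-5*t}]]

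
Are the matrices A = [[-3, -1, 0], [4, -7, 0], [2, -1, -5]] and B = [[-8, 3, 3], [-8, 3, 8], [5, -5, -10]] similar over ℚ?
Yes.

Two matrices over a field are similar if and only if they have the same invariant factors.

Both A and B have characteristic polynomial (x + 5)^3 and minimal polynomial (x + 5)^2. Computing further, both have invariant factors x + 5, (x + 5)^2. Hence A and B are similar.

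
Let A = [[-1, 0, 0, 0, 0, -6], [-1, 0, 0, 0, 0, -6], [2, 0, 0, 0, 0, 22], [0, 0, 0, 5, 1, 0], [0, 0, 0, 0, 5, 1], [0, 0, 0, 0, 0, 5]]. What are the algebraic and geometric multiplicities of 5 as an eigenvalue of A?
The characteristic polynomial is x^2(x - 5)^3(x + 1), so the factor x - 5 appears with exponent 3: the algebraic multiplicity is 3.

rank(A - 5I) = 5, so the eigenspace has dimension 6 - 5 = 1: the geometric multiplicity is 1.

Since 1 < 3, A is not diagonalizable.

algebraic multiplicity 3, geometric multiplicity 1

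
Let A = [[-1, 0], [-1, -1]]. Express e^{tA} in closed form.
A has Jordan form J = [[-1, 1], [0, -1]] with A = PJP^{-1}, so e^{tA} = P e^{tJ} P^{-1}.

For a Jordan block J_k(λ), e^{tJ_k(λ)} = e^{λt} · (I + tN + t^2 N^2/2! + ... + t^{k-1} N^{k-1}/(k-1)!) where N is the nilpotent superdiagonal part.

Assembling the blocks and conjugating back gives the entries of e^{tA} as shown above.

e^{tA} = [[e^{-t}, 0], [-t*e^{-t}, e^{-t}]]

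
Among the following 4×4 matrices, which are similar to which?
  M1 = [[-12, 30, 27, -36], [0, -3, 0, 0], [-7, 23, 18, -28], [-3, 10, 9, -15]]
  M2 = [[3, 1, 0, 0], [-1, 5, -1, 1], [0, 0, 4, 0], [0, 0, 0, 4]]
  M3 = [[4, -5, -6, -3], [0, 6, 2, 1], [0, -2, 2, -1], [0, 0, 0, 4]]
2 classes: {M1}, {M2, M3}

Characteristic polynomials: χ_{M1} = (x + 3)^4, χ_{M2} = (x - 4)^4, χ_{M3} = (x - 4)^4.

{M1}: invariant factors x + 3, (x + 3)^3.

{M2, M3}: invariant factors x - 4, (x - 4)^3.

Matrices are similar if and only if their invariant-factor lists agree; the partition into similarity classes is {M1}, {M2, M3}.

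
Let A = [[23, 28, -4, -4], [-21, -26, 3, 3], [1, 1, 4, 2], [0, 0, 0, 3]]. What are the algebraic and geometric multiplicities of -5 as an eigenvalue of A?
The characteristic polynomial is (x - 3)^3(x + 5), so the factor x + 5 appears with exponent 1: the algebraic multiplicity is 1.

rank(A + 5I) = 3, so the eigenspace has dimension 4 - 3 = 1: the geometric multiplicity is 1.

algebraic multiplicity 1, geometric multiplicity 1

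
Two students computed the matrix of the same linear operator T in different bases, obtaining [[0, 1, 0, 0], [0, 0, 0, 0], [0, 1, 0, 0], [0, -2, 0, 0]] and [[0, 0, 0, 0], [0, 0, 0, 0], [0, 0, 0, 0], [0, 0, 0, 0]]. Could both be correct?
No.

Both have characteristic polynomial x^4, but the minimal polynomial of A is x^2 while the minimal polynomial of B is x. The minimal polynomial is a similarity invariant, so A and B are not similar.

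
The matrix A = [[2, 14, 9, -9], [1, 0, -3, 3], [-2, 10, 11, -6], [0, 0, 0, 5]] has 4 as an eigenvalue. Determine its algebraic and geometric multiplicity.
The characteristic polynomial is (x - 5)^2(x - 4)^2, so the factor x - 4 appears with exponent 2: the algebraic multiplicity is 2.

rank(A - 4I) = 3, so the eigenspace has dimension 4 - 3 = 1: the geometric multiplicity is 1.

Since 1 < 2, A is not diagonalizable.

algebraic multiplicity 2, geometric multiplicity 1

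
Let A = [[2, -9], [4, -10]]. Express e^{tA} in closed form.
A has Jordan form J = [[-4, 1], [0, -4]] with A = PJP^{-1}, so e^{tA} = P e^{tJ} P^{-1}.

For a Jordan block J_k(λ), e^{tJ_k(λ)} = e^{λt} · (I + tN + t^2 N^2/2! + ... + t^{k-1} N^{k-1}/(k-1)!) where N is the nilpotent superdiagonal part.

Assembling the blocks and conjugating back gives the entries of e^{tA} as shown above.

e^{tA} = [[(6*t + 1)*e^{-4*t}, -9*t*e^{-4*t}], [4*t*e^{-4*t}, (1 - 6*t)*e^{-4*t}]]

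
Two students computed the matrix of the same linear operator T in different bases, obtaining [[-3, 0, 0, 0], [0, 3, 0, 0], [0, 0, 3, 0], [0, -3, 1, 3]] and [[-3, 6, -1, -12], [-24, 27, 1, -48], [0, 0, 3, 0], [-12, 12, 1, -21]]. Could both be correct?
Two matrices over a field are similar if and only if they have the same invariant factors.

Both A and B have characteristic polynomial (x - 3)^3(x + 3) and minimal polynomial (x - 3)^2(x + 3). Computing further, both have invariant factors x - 3, (x - 3)^2(x + 3). Hence A and B are similar.

Yes.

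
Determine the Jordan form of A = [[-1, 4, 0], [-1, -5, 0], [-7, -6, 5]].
The characteristic polynomial is det(xI - A) = (x - 5)(x + 3)^2, so the eigenvalues are -3 (algebraic multiplicity 2), 5 (algebraic multiplicity 1).

For λ = -3: rank(A + 3I) = 2, rank((A + 3I)^2) = 1. The eigenspace has dimension 3 - 2 = 1, so there is 1 Jordan block; the rank sequence gives block sizes [2].

For λ = 5: algebraic multiplicity 1 gives one 1×1 block.

Assembling the blocks gives the Jordan form J above.

J = [[-3, 1, 0], [0, -3, 0], [0, 0, 5]]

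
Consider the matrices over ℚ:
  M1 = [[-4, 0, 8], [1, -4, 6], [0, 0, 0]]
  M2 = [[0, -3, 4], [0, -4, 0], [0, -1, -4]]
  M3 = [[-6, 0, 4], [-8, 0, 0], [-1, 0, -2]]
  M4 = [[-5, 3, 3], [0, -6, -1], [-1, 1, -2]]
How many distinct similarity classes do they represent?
Characteristic polynomials: χ_{M1} = x(x + 4)^2, χ_{M2} = x(x + 4)^2, χ_{M3} = x(x + 4)^2, χ_{M4} = (x + 4)^2(x + 5).

{M1, M2, M3}: invariant factors x(x + 4)^2.

{M4}: invariant factors (x + 4)^2(x + 5).

Matrices are similar if and only if their invariant-factor lists agree; the partition into similarity classes is {M1, M2, M3}, {M4}.

2 classes: {M1, M2, M3}, {M4}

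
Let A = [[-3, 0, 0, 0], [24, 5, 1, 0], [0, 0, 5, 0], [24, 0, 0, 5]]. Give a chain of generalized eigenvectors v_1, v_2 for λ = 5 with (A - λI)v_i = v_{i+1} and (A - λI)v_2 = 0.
We seek v_1 ∈ ker((A - 5I)^2) \ ker(A - 5I), then set v_{i+1} = (A - 5I) v_i.

One such chain is v_1 = [[0, 0, 1, 0]]^T, v_2 = [[0, 1, 0, 0]]^T. Check: (A - 5I) v_2 = [[0, 0, 0, 0]]^T = 0.

v_1 = [[0, 0, 1, 0]]^T, v_2 = [[0, 1, 0, 0]]^T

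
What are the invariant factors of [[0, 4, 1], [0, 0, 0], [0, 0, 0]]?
The Jordan structure of A has elementary divisors x^2, x. Arranging the block sizes at each eigenvalue in decreasing order and taking row products gives the invariant factors.

Invariant factors (smallest first, each dividing the next): x, x^2.

Check: the last factor x^2 is the minimal polynomial, and the product x^3 is the characteristic polynomial.

x, x^2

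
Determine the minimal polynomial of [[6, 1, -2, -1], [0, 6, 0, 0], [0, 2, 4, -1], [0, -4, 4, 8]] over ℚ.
The characteristic polynomial factors as (x - 6)^4. The minimal polynomial is ∏(x - λ)^{k_λ} where k_λ is the size of the largest Jordan block at λ.

For λ = 6: rank(A - 6I) = 2, and the largest Jordan block has size 2 (the smallest k with rank((A - 6I)^k) = rank((A - 6I)^(k+1))).

So m_A(x) = (x - 6)^2.

m_A(x) = (x - 6)^2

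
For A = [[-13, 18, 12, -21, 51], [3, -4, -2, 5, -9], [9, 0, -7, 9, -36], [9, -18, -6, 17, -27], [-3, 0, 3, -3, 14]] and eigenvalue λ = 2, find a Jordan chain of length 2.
v_1 = [[7, -2, 1, -6, 0]]^T, v_2 = [[-3, 1, 0, 3, 0]]^T

We seek v_1 ∈ ker((A - 2I)^2) \ ker(A - 2I), then set v_{i+1} = (A - 2I) v_i.

One such chain is v_1 = [[7, -2, 1, -6, 0]]^T, v_2 = [[-3, 1, 0, 3, 0]]^T. Check: (A - 2I) v_2 = [[0, 0, 0, 0, 0]]^T = 0.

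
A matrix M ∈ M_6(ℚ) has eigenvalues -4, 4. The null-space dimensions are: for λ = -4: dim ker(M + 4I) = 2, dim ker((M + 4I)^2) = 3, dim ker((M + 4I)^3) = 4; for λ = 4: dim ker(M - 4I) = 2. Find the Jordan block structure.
λ = -4: successive nullity increments [2, 1, 1] count blocks of size ≥ k; block sizes are [3, 1].
λ = 4: successive nullity increments [2] count blocks of size ≥ k; block sizes are [1, 1].

Jordan blocks: (-4, 3), (-4, 1), (4, 1), (4, 1)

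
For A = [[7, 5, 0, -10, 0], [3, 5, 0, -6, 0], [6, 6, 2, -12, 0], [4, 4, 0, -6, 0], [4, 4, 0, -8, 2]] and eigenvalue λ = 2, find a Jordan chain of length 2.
We seek v_1 ∈ ker((A - 2I)^2) \ ker(A - 2I), then set v_{i+1} = (A - 2I) v_i.

One such chain is v_1 = [[0, 1, 0, 0, 0]]^T, v_2 = [[5, 3, 6, 4, 4]]^T. Check: (A - 2I) v_2 = [[0, 0, 0, 0, 0]]^T = 0.

v_1 = [[0, 1, 0, 0, 0]]^T, v_2 = [[5, 3, 6, 4, 4]]^T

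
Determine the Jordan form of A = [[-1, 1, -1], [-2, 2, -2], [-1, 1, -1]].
J = [[0, 1, 0], [0, 0, 0], [0, 0, 0]]

The characteristic polynomial is det(xI - A) = x^3, so the eigenvalues are 0 (algebraic multiplicity 3).

For λ = 0: rank(A) = 1, rank(A^2) = 0. The eigenspace has dimension 3 - 1 = 2, so there are 2 Jordan blocks; the rank sequence gives block sizes [2, 1].

Assembling the blocks gives the Jordan form J above.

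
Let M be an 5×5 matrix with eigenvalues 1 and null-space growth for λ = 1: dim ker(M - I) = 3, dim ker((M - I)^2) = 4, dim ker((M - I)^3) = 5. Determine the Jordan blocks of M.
λ = 1: successive nullity increments [3, 1, 1] count blocks of size ≥ k; block sizes are [3, 1, 1].

Jordan blocks: (1, 3), (1, 1), (1, 1)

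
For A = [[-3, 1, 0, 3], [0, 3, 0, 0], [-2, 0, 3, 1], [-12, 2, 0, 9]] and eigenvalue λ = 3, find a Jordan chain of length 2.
v_1 = [[0, 1, 0, 0]]^T, v_2 = [[1, 0, 0, 2]]^T

We seek v_1 ∈ ker((A - 3I)^2) \ ker(A - 3I), then set v_{i+1} = (A - 3I) v_i.

One such chain is v_1 = [[0, 1, 0, 0]]^T, v_2 = [[1, 0, 0, 2]]^T. Check: (A - 3I) v_2 = [[0, 0, 0, 0]]^T = 0.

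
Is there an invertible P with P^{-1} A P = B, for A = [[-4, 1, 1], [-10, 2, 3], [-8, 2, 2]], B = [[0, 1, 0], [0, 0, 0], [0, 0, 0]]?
Both have characteristic polynomial x^3, but the minimal polynomial of A is x^3 while the minimal polynomial of B is x^2. The minimal polynomial is a similarity invariant, so A and B are not similar.

No.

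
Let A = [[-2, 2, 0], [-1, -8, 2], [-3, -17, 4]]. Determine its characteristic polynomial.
xI - A = [[x + 2, -2, 0], [1, x + 8, -2], [3, 17, x - 4]].

Expanding det(xI - A) along the first row:
det(xI - A) = + (x + 2)·det([[x + 8, -2], [17, x - 4]]) - (-2)·det([[1, -2], [3, x - 4]]) + (0)·det([[1, x + 8], [3, 17]]).

Evaluating gives χ_A(x) = x^3 + 6x^2 + 12x + 8 = (x + 2)^3.

χ_A(x) = (x + 2)^3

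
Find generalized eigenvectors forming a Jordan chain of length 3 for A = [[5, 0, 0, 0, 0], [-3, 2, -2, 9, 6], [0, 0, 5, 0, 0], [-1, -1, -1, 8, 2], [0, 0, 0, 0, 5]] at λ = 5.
v_1 = [[2, 3, 1, 2, 0]]^T, v_2 = [[0, 1, 0, 0, 0]]^T, v_3 = [[0, -3, 0, -1, 0]]^T

We seek v_1 ∈ ker((A - 5I)^3) \ ker((A - 5I)^2), then set v_{i+1} = (A - 5I) v_i.

One such chain is v_1 = [[2, 3, 1, 2, 0]]^T, v_2 = [[0, 1, 0, 0, 0]]^T, v_3 = [[0, -3, 0, -1, 0]]^T. Check: (A - 5I) v_3 = [[0, 0, 0, 0, 0]]^T = 0.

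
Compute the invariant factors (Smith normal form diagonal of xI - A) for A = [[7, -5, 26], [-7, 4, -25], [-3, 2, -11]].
x^3

The Jordan structure of A has elementary divisors x^3. Arranging the block sizes at each eigenvalue in decreasing order and taking row products gives the invariant factors.

Invariant factors (smallest first, each dividing the next): x^3.

Check: the last factor x^3 is the minimal polynomial, and the product x^3 is the characteristic polynomial.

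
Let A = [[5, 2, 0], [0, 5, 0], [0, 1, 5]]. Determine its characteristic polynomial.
xI - A = [[x - 5, -2, 0], [0, x - 5, 0], [0, -1, x - 5]].

Expanding det(xI - A) along the first row:
det(xI - A) = + (x - 5)·det([[x - 5, 0], [-1, x - 5]]) - (-2)·det([[0, 0], [0, x - 5]]) + (0)·det([[0, x - 5], [0, -1]]).

Evaluating gives χ_A(x) = x^3 - 15x^2 + 75x - 125 = (x - 5)^3.

χ_A(x) = (x - 5)^3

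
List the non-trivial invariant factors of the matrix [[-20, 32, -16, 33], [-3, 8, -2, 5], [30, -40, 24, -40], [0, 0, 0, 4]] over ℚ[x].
The Jordan structure of A has elementary divisors (x - 4)^3, (x - 4). Arranging the block sizes at each eigenvalue in decreasing order and taking row products gives the invariant factors.

Invariant factors (smallest first, each dividing the next): x - 4, (x - 4)^3.

Check: the last factor (x - 4)^3 is the minimal polynomial, and the product (x - 4)^4 is the characteristic polynomial.

x - 4, (x - 4)^3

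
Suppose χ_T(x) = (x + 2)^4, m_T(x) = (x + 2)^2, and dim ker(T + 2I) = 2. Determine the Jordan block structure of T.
Jordan blocks: (-2, 2), (-2, 2)

λ = -2: algebraic multiplicity 4 (exponent in χ_T), largest block size 2 (exponent in m_T), 2 blocks (geometric multiplicity). These force block sizes [2, 2].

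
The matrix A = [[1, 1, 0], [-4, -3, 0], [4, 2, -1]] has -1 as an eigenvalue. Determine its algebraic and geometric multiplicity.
algebraic multiplicity 3, geometric multiplicity 2

The characteristic polynomial is (x + 1)^3, so the factor x + 1 appears with exponent 3: the algebraic multiplicity is 3.

rank(A + I) = 1, so the eigenspace has dimension 3 - 1 = 2: the geometric multiplicity is 2.

Since 2 < 3, A is not diagonalizable.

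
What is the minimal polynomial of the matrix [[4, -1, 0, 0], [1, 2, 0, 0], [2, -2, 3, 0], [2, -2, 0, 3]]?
m_A(x) = (x - 3)^2

The characteristic polynomial factors as (x - 3)^4. The minimal polynomial is ∏(x - λ)^{k_λ} where k_λ is the size of the largest Jordan block at λ.

For λ = 3: rank(A - 3I) = 1, and the largest Jordan block has size 2 (the smallest k with rank((A - 3I)^k) = rank((A - 3I)^(k+1))).

So m_A(x) = (x - 3)^2.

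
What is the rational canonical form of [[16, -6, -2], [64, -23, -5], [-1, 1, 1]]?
The invariant factors of A (the non-unit diagonal entries of the Smith normal form of xI - A over ℚ[x]) are (x + 4)(x^2 + 2x + 4), each dividing the next. The characteristic polynomial is their product, (x + 4)(x^2 + 2x + 4).

The rational canonical form is the block-diagonal matrix of companion matrices C(f_i):
R = [[0, 0, -16], [1, 0, -12], [0, 1, -6]].

Note the characteristic polynomial does not split into linear factors over ℚ, so A has no Jordan form over ℚ; the rational canonical form exists over any field.

R = [[0, 0, -16], [1, 0, -12], [0, 1, -6]]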